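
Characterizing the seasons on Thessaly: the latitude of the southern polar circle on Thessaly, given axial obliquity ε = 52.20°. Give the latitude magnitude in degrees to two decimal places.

37.80°

The polar circle is the lowest latitude that experiences at least one full rotation of continuous darkness at the northern-summer solstice; it lies at |ϕ| = 90° − ε = 90° − 52.20° = 37.80°.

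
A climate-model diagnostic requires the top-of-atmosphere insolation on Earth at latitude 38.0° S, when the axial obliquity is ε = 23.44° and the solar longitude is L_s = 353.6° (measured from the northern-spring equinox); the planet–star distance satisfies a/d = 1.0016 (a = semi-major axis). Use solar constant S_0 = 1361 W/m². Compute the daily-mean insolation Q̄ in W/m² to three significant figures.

Q̄ ≈ 361 W/m²

Solar declination: sin δ = sin ε · sin L_s = sin 23.44° × sin 353.6° = -0.04434, so δ = -2.541°.
cos h₀ = −tan(-38.0°) tan(-2.541°) = -0.0347, h₀ = 1.6055 rad.
Bracket: h₀ sin ϕ sin δ + cos ϕ cos δ sin h₀ = 1.6055×-0.61566×-0.04434 + 0.78801×0.99902×0.99940 = 0.043828 + 0.786765 = 0.830593.
Inverse-square distance factor (a/d)² = 1.0016² = 1.003203.
Q̄ = (S_0/π) × 1.003203 × [bracket] = (1361/π) × 1.003203 × 0.830593 = 361.0 W/m².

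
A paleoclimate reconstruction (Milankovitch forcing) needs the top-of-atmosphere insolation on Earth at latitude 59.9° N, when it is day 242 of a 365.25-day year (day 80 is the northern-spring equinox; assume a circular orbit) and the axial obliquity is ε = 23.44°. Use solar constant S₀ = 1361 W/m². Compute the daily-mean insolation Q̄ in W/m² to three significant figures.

Q̄ ≈ 303 W/m²

Solar longitude: λ_s = 360° × (242 − 80)/365.25 = 159.671°.
sin δ = sin 23.44° × sin 159.671° = 0.13819, so δ = +7.943°.
cos H₀ = −tan(+59.9°) tan(+7.943°) = -0.2407, H₀ = 1.8139 rad.
Bracket: H₀ sin φ sin δ + cos φ cos δ sin H₀ = 1.8139×0.86515×0.13819 + 0.50151×0.99041×0.97060 = 0.216861 + 0.482098 = 0.698959.
Q̄ = (S₀/π) × [bracket] = (1361/π) × 0.698959 = 302.8 W/m².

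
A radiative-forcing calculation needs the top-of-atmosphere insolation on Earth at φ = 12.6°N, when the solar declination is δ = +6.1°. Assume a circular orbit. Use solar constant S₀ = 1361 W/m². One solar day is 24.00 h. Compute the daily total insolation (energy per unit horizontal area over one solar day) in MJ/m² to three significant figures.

cos H₀ = −tan(+12.6°) tan(+6.100°) = -0.0239, H₀ = 1.5947 rad.
Bracket: H₀ sin φ sin δ + cos φ cos δ sin H₀ = 1.5947×0.21814×0.10626 + 0.97592×0.99434×0.99971 = 0.036964 + 0.970115 = 1.007079.
Q̄ = (S₀/π) × [bracket] = (1361/π) × 1.007079 = 436.29 W/m².
Daily total = Q̄ × 24.00 h × 3600 s/h = 436.29 × 24.00 × 3600 / 10⁶ = 37.70 MJ/m².

37.7 MJ/m²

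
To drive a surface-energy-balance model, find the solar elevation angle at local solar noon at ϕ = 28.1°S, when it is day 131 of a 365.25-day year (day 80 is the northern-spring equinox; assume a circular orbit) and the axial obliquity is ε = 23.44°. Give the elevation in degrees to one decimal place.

44.1°

Solar longitude: L_s = 360° × (131 − 80)/365.25 = 50.267°.
sin δ = sin 23.44° × sin 50.267° = 0.30591, so δ = +17.813°.
At local noon the hour angle is zero, so the zenith angle equals |ϕ − δ| = |-28.1° − (+17.813°)| = 45.913°.
Elevation = 90° − 45.913° = 44.1°.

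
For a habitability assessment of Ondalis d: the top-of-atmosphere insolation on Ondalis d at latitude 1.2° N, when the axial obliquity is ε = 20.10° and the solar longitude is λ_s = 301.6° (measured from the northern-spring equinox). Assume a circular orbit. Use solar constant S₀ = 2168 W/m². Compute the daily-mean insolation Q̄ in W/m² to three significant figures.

Q̄ ≈ 653 W/m²

Solar declination: sin δ = sin ε · sin λ_s = sin 20.10° × sin 301.6° = -0.29270, so δ = -17.020°.
cos H₀ = −tan(+1.2°) tan(-17.020°) = 0.0064, H₀ = 1.5644 rad.
Bracket: H₀ sin φ sin δ + cos φ cos δ sin H₀ = 1.5644×0.02094×-0.29270 + 0.99978×0.95620×0.99998 = -0.009588 + 0.955971 = 0.946383.
Q̄ = (S₀/π) × [bracket] = (2168/π) × 0.946383 = 653.1 W/m².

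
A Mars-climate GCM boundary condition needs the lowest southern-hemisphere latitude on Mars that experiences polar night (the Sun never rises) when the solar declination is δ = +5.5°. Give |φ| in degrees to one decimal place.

|φ| = 84.5°

Polar night requires cos H₀ = −tan φ tan δ ≥ 1, i.e. tan φ tan δ ≤ −1.
The boundary is |tan φ| · |tan δ| = 1, so |φ| = 90° − |δ| = 90° − 5.5° = 84.5° in the southern hemisphere.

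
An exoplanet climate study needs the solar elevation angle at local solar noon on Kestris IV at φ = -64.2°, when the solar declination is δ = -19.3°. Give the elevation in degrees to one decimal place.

At local noon the hour angle is zero, so the zenith angle equals |φ − δ| = |-64.2° − (-19.300°)| = 44.900°.
Elevation = 90° − 44.900° = 45.1°.

45.1°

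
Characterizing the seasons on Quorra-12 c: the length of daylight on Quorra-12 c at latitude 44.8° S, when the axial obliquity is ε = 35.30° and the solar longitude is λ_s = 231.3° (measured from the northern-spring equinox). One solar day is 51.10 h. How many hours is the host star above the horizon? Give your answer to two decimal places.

Solar declination: sin δ = sin ε · sin λ_s = sin 35.30° × sin 231.3° = -0.45098, so δ = -26.806°.
cos H₀ = −tan φ · tan δ = −tan(-44.8°) × tan(-26.806°) = -0.5018, so H₀ = 2.0964 rad = 120.12°.
Daylight = 2H₀/(2π) × 51.10 h = (2.0964/π) × 51.10 = 34.10 h.

34.10 h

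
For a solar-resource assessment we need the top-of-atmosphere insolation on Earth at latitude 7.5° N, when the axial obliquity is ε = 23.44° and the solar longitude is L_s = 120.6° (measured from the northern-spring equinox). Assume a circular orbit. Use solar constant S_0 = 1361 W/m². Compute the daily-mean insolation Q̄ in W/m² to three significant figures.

Q̄ ≈ 434 W/m²

Solar declination: sin δ = sin ε · sin L_s = sin 23.44° × sin 120.6° = 0.34239, so δ = +20.023°.
cos h₀ = −tan(+7.5°) tan(+20.023°) = -0.0480, h₀ = 1.6188 rad.
Bracket: h₀ sin ϕ sin δ + cos ϕ cos δ sin h₀ = 1.6188×0.13053×0.34239 + 0.99144×0.93956×0.99885 = 0.072348 + 0.930446 = 1.002794.
Q̄ = (S_0/π) × [bracket] = (1361/π) × 1.002794 = 434.4 W/m².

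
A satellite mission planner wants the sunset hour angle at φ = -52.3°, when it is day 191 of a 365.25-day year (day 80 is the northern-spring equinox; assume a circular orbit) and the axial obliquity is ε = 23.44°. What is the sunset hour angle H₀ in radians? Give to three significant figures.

Solar longitude: λ_s = 360° × (191 − 80)/365.25 = 109.405°.
sin δ = sin 23.44° × sin 109.405° = 0.37519, so δ = +22.036°.
cos H₀ = −tan φ · tan δ = −tan(-52.3°) × tan(+22.036°) = 0.5237, so H₀ = 1.0196 rad = 58.42°.

H₀ = 1.02 rad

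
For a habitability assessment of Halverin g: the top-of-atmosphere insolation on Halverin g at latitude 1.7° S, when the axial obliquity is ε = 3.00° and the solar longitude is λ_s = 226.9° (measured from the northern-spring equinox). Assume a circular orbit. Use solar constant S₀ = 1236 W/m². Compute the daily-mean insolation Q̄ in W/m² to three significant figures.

Solar declination: sin δ = sin ε · sin λ_s = sin 3.00° × sin 226.9° = -0.03821, so δ = -2.190°.
cos H₀ = −tan(-1.7°) tan(-2.190°) = -0.0011, H₀ = 1.5719 rad.
Bracket: H₀ sin φ sin δ + cos φ cos δ sin H₀ = 1.5719×-0.02967×-0.03821 + 0.99956×0.99927×1.00000 = 0.001782 + 0.998830 = 1.000612.
Q̄ = (S₀/π) × [bracket] = (1236/π) × 1.000612 = 393.7 W/m².

Q̄ ≈ 394 W/m²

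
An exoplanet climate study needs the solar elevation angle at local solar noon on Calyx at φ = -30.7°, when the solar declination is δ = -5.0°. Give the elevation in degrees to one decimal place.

64.3°

At local noon the hour angle is zero, so the zenith angle equals |φ − δ| = |-30.7° − (-5.000°)| = 25.700°.
Elevation = 90° − 25.700° = 64.3°.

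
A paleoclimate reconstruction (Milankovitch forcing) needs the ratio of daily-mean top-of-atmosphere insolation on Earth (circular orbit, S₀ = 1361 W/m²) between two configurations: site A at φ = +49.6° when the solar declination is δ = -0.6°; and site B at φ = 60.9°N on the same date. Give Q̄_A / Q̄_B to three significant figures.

— Configuration A (φ=+49.6°):
cos H₀ = −tan(+49.6°) tan(-0.600°) = 0.0123, H₀ = 1.5585 rad.
Bracket: H₀ sin φ sin δ + cos φ cos δ sin H₀ = 1.5585×0.76154×-0.01047 + 0.64812×0.99995×0.99992 = -0.012426 + 0.648036 = 0.635610.
Q̄ = (S₀/π) × [bracket] = (1361/π) × 0.635610 = 275.36 W/m².
— Configuration B (φ=+60.9°):
cos H₀ = −tan(+60.9°) tan(-0.600°) = 0.0188, H₀ = 1.5520 rad.
Bracket: H₀ sin φ sin δ + cos φ cos δ sin H₀ = 1.5520×0.87377×-0.01047 + 0.48634×0.99995×0.99982 = -0.014198 + 0.486228 = 0.472030.
Q̄ = (S₀/π) × [bracket] = (1361/π) × 0.472030 = 204.49 W/m².
Ratio Q̄_A / Q̄_B = 275.36 / 204.49 = 1.347.

Q̄_A / Q̄_B ≈ 1.35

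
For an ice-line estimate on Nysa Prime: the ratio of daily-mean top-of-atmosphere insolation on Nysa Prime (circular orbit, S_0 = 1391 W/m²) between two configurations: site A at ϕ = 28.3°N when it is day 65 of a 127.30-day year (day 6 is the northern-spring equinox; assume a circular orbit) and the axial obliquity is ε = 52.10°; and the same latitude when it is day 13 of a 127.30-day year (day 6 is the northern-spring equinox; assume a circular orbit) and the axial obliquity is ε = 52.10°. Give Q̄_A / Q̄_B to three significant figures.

Q̄_A / Q̄_B ≈ 0.950

— Configuration A (ϕ=+28.3°):
Solar longitude: L_s = 360° × (65 − 6)/127.30 = 166.850°.
sin δ = sin 52.10° × sin 166.850° = 0.17952, so δ = +10.342°.
cos h₀ = −tan(+28.3°) tan(+10.342°) = -0.0983, h₀ = 1.6692 rad.
Bracket: h₀ sin ϕ sin δ + cos ϕ cos δ sin h₀ = 1.6692×0.47409×0.17952 + 0.88048×0.98375×0.99516 = 0.142063 + 0.861980 = 1.004043.
Q̄ = (S_0/π) × [bracket] = (1391/π) × 1.004043 = 444.56 W/m².
— Configuration B (ϕ=+28.3°):
Solar longitude: L_s = 360° × (13 − 6)/127.30 = 19.796°.
sin δ = sin 52.10° × sin 19.796° = 0.26724, so δ = +15.500°.
cos h₀ = −tan(+28.3°) tan(+15.500°) = -0.1493, h₀ = 1.7207 rad.
Bracket: h₀ sin ϕ sin δ + cos ϕ cos δ sin h₀ = 1.7207×0.47409×0.26724 + 0.88048×0.96363×0.98879 = 0.218005 + 0.838946 = 1.056951.
Q̄ = (S_0/π) × [bracket] = (1391/π) × 1.056951 = 467.99 W/m².
Ratio Q̄_A / Q̄_B = 444.56 / 467.99 = 0.9499.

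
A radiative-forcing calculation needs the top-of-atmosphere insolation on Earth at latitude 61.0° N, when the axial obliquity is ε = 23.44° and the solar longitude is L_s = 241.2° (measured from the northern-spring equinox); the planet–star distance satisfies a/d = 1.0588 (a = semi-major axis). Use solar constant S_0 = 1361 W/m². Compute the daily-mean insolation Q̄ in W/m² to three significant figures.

Solar declination: sin δ = sin ε · sin L_s = sin 23.44° × sin 241.2° = -0.34858, so δ = -20.401°.
cos h₀ = −tan(+61.0°) tan(-20.401°) = 0.6709, h₀ = 0.8353 rad.
Bracket: h₀ sin ϕ sin δ + cos ϕ cos δ sin h₀ = 0.8353×0.87462×-0.34858 + 0.48481×0.93728×0.74151 = -0.254662 + 0.336944 = 0.082282.
Inverse-square distance factor (a/d)² = 1.0588² = 1.121057.
Q̄ = (S_0/π) × 1.121057 × [bracket] = (1361/π) × 1.121057 × 0.082282 = 39.96 W/m².

Q̄ ≈ 40.0 W/m²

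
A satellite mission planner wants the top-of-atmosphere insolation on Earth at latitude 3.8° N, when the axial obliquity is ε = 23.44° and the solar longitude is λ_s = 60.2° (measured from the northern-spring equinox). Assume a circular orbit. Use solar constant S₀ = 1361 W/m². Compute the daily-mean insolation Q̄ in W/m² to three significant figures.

Solar declination: sin δ = sin ε · sin λ_s = sin 23.44° × sin 60.2° = 0.34519, so δ = +20.193°.
cos H₀ = −tan(+3.8°) tan(+20.193°) = -0.0244, H₀ = 1.5952 rad.
Bracket: H₀ sin φ sin δ + cos φ cos δ sin H₀ = 1.5952×0.06627×0.34519 + 0.99780×0.93853×0.99970 = 0.036491 + 0.936184 = 0.972675.
Q̄ = (S₀/π) × [bracket] = (1361/π) × 0.972675 = 421.4 W/m².

Q̄ ≈ 421 W/m²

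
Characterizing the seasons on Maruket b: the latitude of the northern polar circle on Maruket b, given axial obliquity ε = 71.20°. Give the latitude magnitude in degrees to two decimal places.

18.80°

The polar circle is the lowest latitude that experiences at least one full rotation of continuous daylight at the northern-summer solstice; it lies at |φ| = 90° − ε = 90° − 71.20° = 18.80°.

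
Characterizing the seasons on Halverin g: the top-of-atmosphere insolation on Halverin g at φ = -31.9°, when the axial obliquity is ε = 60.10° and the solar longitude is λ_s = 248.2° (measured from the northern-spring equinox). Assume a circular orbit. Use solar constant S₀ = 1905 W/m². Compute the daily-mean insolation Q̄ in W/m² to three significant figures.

Solar declination: sin δ = sin ε · sin λ_s = sin 60.10° × sin 248.2° = -0.80490, so δ = -53.601°.
cos H₀ = −tan(-31.9°) tan(-53.601°) = -0.8443, H₀ = 2.5760 rad.
Bracket: H₀ sin φ sin δ + cos φ cos δ sin H₀ = 2.5760×-0.52844×-0.80490 + 0.84897×0.59341×0.53589 = 1.095679 + 0.269975 = 1.365654.
Q̄ = (S₀/π) × [bracket] = (1905/π) × 1.365654 = 828.1 W/m².

Q̄ ≈ 828 W/m²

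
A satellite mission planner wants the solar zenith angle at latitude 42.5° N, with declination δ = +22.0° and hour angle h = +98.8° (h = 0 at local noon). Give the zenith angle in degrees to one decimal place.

θ_z = 81.5°

cos θ_z = sin ϕ sin δ + cos ϕ cos δ cos h = 0.253081 + -0.104580 = 0.148501.
θ_z = arccos(0.148501) = 81.5°.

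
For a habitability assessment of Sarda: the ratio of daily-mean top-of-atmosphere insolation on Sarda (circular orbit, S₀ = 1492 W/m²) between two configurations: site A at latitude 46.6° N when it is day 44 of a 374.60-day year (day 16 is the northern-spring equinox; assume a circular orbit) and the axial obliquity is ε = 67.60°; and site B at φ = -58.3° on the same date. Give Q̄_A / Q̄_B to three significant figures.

— Configuration A (φ=+46.6°):
Solar longitude: λ_s = 360° × (44 − 16)/374.60 = 26.909°.
sin δ = sin 67.60° × sin 26.909° = 0.41842, so δ = +24.735°.
cos H₀ = −tan(+46.6°) tan(+24.735°) = -0.4872, H₀ = 2.0796 rad.
Bracket: H₀ sin φ sin δ + cos φ cos δ sin H₀ = 2.0796×0.72657×0.41842 + 0.68709×0.90825×0.87331 = 0.632222 + 0.544989 = 1.177211.
Q̄ = (S₀/π) × [bracket] = (1492/π) × 1.177211 = 559.08 W/m².
— Configuration B (φ=-58.3°):
cos H₀ = −tan(-58.3°) tan(+24.735°) = 0.7459, H₀ = 0.7289 rad.
Bracket: H₀ sin φ sin δ + cos φ cos δ sin H₀ = 0.7289×-0.85081×0.41842 + 0.52547×0.90825×0.66604 = -0.259485 + 0.317873 = 0.058388.
Q̄ = (S₀/π) × [bracket] = (1492/π) × 0.058388 = 27.730 W/m².
Ratio Q̄_A / Q̄_B = 559.08 / 27.730 = 20.16.

Q̄_A / Q̄_B ≈ 20.2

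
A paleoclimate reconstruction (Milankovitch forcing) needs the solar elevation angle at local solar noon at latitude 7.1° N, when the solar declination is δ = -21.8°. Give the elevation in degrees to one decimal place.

61.1°

At local noon the hour angle is zero, so the zenith angle equals |φ − δ| = |+7.1° − (-21.800°)| = 28.900°.
Elevation = 90° − 28.900° = 61.1°.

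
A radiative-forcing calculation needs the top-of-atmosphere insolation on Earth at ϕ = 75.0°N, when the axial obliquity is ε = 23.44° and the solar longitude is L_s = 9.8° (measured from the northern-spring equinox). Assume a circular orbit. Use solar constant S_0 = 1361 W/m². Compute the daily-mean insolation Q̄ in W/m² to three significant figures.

Solar declination: sin δ = sin ε · sin L_s = sin 23.44° × sin 9.8° = 0.06771, so δ = +3.882°.
cos h₀ = −tan(+75.0°) tan(+3.882°) = -0.2533, h₀ = 1.8269 rad.
Bracket: h₀ sin ϕ sin δ + cos ϕ cos δ sin h₀ = 1.8269×0.96593×0.06771 + 0.25882×0.99771×0.96740 = 0.119485 + 0.249809 = 0.369294.
Q̄ = (S_0/π) × [bracket] = (1361/π) × 0.369294 = 160.0 W/m².

Q̄ ≈ 160 W/m²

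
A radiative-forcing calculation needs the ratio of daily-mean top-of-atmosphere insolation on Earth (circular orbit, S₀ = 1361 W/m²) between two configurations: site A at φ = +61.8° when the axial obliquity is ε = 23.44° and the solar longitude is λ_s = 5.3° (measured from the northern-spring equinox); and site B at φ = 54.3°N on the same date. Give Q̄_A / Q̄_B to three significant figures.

Q̄_A / Q̄_B ≈ 0.831

— Configuration A (φ=+61.8°):
Solar declination: sin δ = sin ε · sin λ_s = sin 23.44° × sin 5.3° = 0.03674, so δ = +2.106°.
cos H₀ = −tan(+61.8°) tan(+2.106°) = -0.0686, H₀ = 1.6394 rad.
Bracket: H₀ sin φ sin δ + cos φ cos δ sin H₀ = 1.6394×0.88130×0.03674 + 0.47255×0.99932×0.99765 = 0.053082 + 0.471119 = 0.524201.
Q̄ = (S₀/π) × [bracket] = (1361/π) × 0.524201 = 227.09 W/m².
— Configuration B (φ=+54.3°):
cos H₀ = −tan(+54.3°) tan(+2.106°) = -0.0512, H₀ = 1.6220 rad.
Bracket: H₀ sin φ sin δ + cos φ cos δ sin H₀ = 1.6220×0.81208×0.03674 + 0.58354×0.99932×0.99869 = 0.048394 + 0.582379 = 0.630773.
Q̄ = (S₀/π) × [bracket] = (1361/π) × 0.630773 = 273.26 W/m².
Ratio Q̄_A / Q̄_B = 227.09 / 273.26 = 0.8310.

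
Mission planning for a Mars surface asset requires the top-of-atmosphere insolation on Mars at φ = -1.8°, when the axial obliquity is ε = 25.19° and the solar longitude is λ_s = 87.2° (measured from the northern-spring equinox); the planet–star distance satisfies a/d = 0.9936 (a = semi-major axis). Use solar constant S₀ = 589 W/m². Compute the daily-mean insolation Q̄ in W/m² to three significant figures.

Solar declination: sin δ = sin ε · sin λ_s = sin 25.19° × sin 87.2° = 0.42511, so δ = +25.158°.
cos H₀ = −tan(-1.8°) tan(+25.158°) = 0.0148, H₀ = 1.5560 rad.
Bracket: H₀ sin φ sin δ + cos φ cos δ sin H₀ = 1.5560×-0.03141×0.42511 + 0.99951×0.90514×0.99989 = -0.020777 + 0.904597 = 0.883820.
Inverse-square distance factor (a/d)² = 0.9936² = 0.987241.
Q̄ = (S₀/π) × 0.987241 × [bracket] = (589/π) × 0.987241 × 0.883820 = 163.6 W/m².

Q̄ ≈ 164 W/m²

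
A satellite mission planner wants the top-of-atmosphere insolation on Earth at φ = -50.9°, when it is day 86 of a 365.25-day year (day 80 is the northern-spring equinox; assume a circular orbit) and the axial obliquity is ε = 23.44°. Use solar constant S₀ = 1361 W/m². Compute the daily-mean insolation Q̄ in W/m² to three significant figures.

Solar longitude: λ_s = 360° × (86 − 80)/365.25 = 5.914°.
sin δ = sin 23.44° × sin 5.914° = 0.04098, so δ = +2.349°.
cos H₀ = −tan(-50.9°) tan(+2.349°) = 0.0505, H₀ = 1.5203 rad.
Bracket: H₀ sin φ sin δ + cos φ cos δ sin H₀ = 1.5203×-0.77605×0.04098 + 0.63068×0.99916×0.99873 = -0.048349 + 0.629350 = 0.581001.
Q̄ = (S₀/π) × [bracket] = (1361/π) × 0.581001 = 251.7 W/m².

Q̄ ≈ 252 W/m²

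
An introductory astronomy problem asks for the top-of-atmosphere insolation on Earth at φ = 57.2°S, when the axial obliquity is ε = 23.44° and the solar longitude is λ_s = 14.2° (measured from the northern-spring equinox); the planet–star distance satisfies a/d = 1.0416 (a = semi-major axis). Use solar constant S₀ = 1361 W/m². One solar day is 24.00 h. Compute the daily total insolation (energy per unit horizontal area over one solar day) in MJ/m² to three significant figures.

16.9 MJ/m²

Solar declination: sin δ = sin ε · sin λ_s = sin 23.44° × sin 14.2° = 0.09758, so δ = +5.600°.
cos H₀ = −tan(-57.2°) tan(+5.600°) = 0.1521, H₀ = 1.4181 rad.
Bracket: H₀ sin φ sin δ + cos φ cos δ sin H₀ = 1.4181×-0.84057×0.09758 + 0.54171×0.99523×0.98836 = -0.116317 + 0.532851 = 0.416534.
Inverse-square distance factor (a/d)² = 1.0416² = 1.084931.
Q̄ = (S₀/π) × 1.084931 × [bracket] = (1361/π) × 1.084931 × 0.416534 = 195.78 W/m².
Daily total = Q̄ × 24.00 h × 3600 s/h = 195.78 × 24.00 × 3600 / 10⁶ = 16.92 MJ/m².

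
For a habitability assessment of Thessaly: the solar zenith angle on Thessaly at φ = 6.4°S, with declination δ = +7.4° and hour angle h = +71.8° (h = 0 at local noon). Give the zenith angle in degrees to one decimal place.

θ_z = 72.9°

cos θ_z = sin φ sin δ + cos φ cos δ cos h = -0.014357 + 0.307803 = 0.293446.
θ_z = arccos(0.293446) = 72.9°.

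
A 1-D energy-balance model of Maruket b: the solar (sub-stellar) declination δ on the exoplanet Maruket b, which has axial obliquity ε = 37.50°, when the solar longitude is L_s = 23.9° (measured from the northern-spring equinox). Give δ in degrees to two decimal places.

δ = +14.28°

sin δ = sin ε · sin L_s = sin 37.50° × sin 23.9° = 0.246635.
δ = arcsin(0.246635) = +14.28°.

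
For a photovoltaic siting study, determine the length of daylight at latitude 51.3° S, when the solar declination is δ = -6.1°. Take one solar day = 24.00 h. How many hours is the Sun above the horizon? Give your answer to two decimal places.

cos h₀ = −tan ϕ · tan δ = −tan(-51.3°) × tan(-6.100°) = -0.1334, so h₀ = 1.7046 rad = 97.67°.
Daylight = 2h₀/(2π) × 24.00 h = (1.7046/π) × 24.00 = 13.02 h.

13.02 h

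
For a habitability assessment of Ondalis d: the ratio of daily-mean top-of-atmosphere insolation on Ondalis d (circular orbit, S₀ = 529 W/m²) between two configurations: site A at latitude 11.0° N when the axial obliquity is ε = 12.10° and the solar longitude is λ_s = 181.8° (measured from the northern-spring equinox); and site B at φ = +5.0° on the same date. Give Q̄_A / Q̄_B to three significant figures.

Q̄_A / Q̄_B ≈ 0.984

— Configuration A (φ=+11.0°):
Solar declination: sin δ = sin ε · sin λ_s = sin 12.10° × sin 181.8° = -0.00658, so δ = -0.377°.
cos H₀ = −tan(+11.0°) tan(-0.377°) = 0.0013, H₀ = 1.5695 rad.
Bracket: H₀ sin φ sin δ + cos φ cos δ sin H₀ = 1.5695×0.19081×-0.00658 + 0.98163×0.99998×1.00000 = -0.001971 + 0.981610 = 0.979639.
Q̄ = (S₀/π) × [bracket] = (529/π) × 0.979639 = 164.96 W/m².
— Configuration B (φ=+5.0°):
cos H₀ = −tan(+5.0°) tan(-0.377°) = 0.0006, H₀ = 1.5702 rad.
Bracket: H₀ sin φ sin δ + cos φ cos δ sin H₀ = 1.5702×0.08716×-0.00658 + 0.99619×0.99998×1.00000 = -0.000901 + 0.996170 = 0.995269.
Q̄ = (S₀/π) × [bracket] = (529/π) × 0.995269 = 167.59 W/m².
Ratio Q̄_A / Q̄_B = 164.96 / 167.59 = 0.9843.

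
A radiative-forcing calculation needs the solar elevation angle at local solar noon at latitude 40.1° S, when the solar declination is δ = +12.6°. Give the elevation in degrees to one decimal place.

37.3°

At local noon the hour angle is zero, so the zenith angle equals |φ − δ| = |-40.1° − (+12.600°)| = 52.700°.
Elevation = 90° − 52.700° = 37.3°.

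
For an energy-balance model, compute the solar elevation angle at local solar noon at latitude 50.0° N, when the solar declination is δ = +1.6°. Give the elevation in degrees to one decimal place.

At local noon the hour angle is zero, so the zenith angle equals |φ − δ| = |+50.0° − (+1.600°)| = 48.400°.
Elevation = 90° − 48.400° = 41.6°.

41.6°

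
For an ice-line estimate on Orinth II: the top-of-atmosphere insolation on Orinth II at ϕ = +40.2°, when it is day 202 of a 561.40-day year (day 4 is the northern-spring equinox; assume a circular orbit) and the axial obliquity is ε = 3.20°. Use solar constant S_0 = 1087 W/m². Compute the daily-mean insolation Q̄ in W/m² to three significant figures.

Q̄ ≈ 280 W/m²

Solar longitude: L_s = 360° × (202 − 4)/561.40 = 126.968°.
sin δ = sin 3.20° × sin 126.968° = 0.04460, so δ = +2.556°.
cos h₀ = −tan(+40.2°) tan(+2.556°) = -0.0377, h₀ = 1.6085 rad.
Bracket: h₀ sin ϕ sin δ + cos ϕ cos δ sin h₀ = 1.6085×0.64546×0.04460 + 0.76380×0.99900×0.99929 = 0.046305 + 0.762494 = 0.808799.
Q̄ = (S_0/π) × [bracket] = (1087/π) × 0.808799 = 279.8 W/m².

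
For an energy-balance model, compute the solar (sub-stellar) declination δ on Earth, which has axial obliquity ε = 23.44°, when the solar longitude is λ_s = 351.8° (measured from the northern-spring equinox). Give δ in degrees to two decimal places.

sin δ = sin ε · sin λ_s = sin 23.44° × sin 351.8° = -0.056736.
δ = arcsin(-0.056736) = -3.25°.

δ = -3.25°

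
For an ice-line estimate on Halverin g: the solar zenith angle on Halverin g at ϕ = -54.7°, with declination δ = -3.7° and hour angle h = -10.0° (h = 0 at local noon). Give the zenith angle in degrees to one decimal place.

θ_z = 51.6°

cos θ_z = sin ϕ sin δ + cos ϕ cos δ cos h = 0.052667 + 0.567892 = 0.620559.
θ_z = arccos(0.620559) = 51.6°.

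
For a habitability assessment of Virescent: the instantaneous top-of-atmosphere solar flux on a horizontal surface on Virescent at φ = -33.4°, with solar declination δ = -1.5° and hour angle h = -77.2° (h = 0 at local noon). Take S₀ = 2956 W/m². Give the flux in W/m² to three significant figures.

589 W/m²

cos θ_z = sin φ sin δ + cos φ cos δ cos h = 0.014410 + 0.184896 = 0.199306.
Flux = S₀ · cos θ_z = 2956 × 0.199306 = 589.1 W/m².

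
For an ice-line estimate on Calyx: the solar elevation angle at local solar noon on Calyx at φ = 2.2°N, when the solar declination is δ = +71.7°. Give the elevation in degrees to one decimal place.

20.5°

At local noon the hour angle is zero, so the zenith angle equals |φ − δ| = |+2.2° − (+71.700°)| = 69.500°.
Elevation = 90° − 69.500° = 20.5°.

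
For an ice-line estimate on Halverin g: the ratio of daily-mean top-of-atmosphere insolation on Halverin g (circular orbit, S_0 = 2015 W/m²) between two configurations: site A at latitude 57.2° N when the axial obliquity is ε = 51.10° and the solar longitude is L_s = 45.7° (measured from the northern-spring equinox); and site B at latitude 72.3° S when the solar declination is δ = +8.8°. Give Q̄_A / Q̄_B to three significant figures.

— Configuration A (ϕ=+57.2°):
Solar declination: sin δ = sin ε · sin L_s = sin 51.10° × sin 45.7° = 0.55698, so δ = +33.847°.
cos h₀ = −tan(+57.2°) tan(+33.847°) = -1.0406 ≤ −1 ⇒ polar day, h₀ = π.
Bracket: h₀ sin ϕ sin δ + cos ϕ cos δ sin h₀ = 3.1416×0.84057×0.55698 + 0.54171×0.83052×0.00000 = 1.470836 + 0.000000 = 1.470836.
Q̄ = (S_0/π) × [bracket] = (2015/π) × 1.470836 = 943.39 W/m².
— Configuration B (ϕ=-72.3°):
cos h₀ = −tan(-72.3°) tan(+8.800°) = 0.4851, h₀ = 1.0643 rad.
Bracket: h₀ sin ϕ sin δ + cos ϕ cos δ sin h₀ = 1.0643×-0.95266×0.15299 + 0.30403×0.98823×0.87447 = -0.155119 + 0.262736 = 0.107617.
Q̄ = (S_0/π) × [bracket] = (2015/π) × 0.107617 = 69.025 W/m².
Ratio Q̄_A / Q̄_B = 943.39 / 69.025 = 13.67.

Q̄_A / Q̄_B ≈ 13.7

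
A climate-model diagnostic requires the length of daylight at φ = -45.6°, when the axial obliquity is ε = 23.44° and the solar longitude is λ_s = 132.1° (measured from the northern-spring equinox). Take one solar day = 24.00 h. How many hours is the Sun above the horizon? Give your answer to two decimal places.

Solar declination: sin δ = sin ε · sin λ_s = sin 23.44° × sin 132.1° = 0.29515, so δ = +17.166°.
cos H₀ = −tan φ · tan δ = −tan(-45.6°) × tan(+17.166°) = 0.3154, so H₀ = 1.2499 rad = 71.61°.
Daylight = 2H₀/(2π) × 24.00 h = (1.2499/π) × 24.00 = 9.55 h.

9.55 h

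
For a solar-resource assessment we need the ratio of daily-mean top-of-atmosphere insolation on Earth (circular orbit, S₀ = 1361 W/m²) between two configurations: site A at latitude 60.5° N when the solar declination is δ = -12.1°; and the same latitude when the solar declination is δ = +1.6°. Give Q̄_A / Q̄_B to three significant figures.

— Configuration A (φ=+60.5°):
cos H₀ = −tan(+60.5°) tan(-12.100°) = 0.3789, H₀ = 1.1822 rad.
Bracket: H₀ sin φ sin δ + cos φ cos δ sin H₀ = 1.1822×0.87036×-0.20962 + 0.49242×0.97778×0.92543 = -0.215686 + 0.445575 = 0.229889.
Q̄ = (S₀/π) × [bracket] = (1361/π) × 0.229889 = 99.592 W/m².
— Configuration B (φ=+60.5°):
cos H₀ = −tan(+60.5°) tan(+1.600°) = -0.0494, H₀ = 1.6202 rad.
Bracket: H₀ sin φ sin δ + cos φ cos δ sin H₀ = 1.6202×0.87036×0.02792 + 0.49242×0.99961×0.99878 = 0.039372 + 0.491627 = 0.530999.
Q̄ = (S₀/π) × [bracket] = (1361/π) × 0.530999 = 230.04 W/m².
Ratio Q̄_A / Q̄_B = 99.592 / 230.04 = 0.4329.

Q̄_A / Q̄_B ≈ 0.433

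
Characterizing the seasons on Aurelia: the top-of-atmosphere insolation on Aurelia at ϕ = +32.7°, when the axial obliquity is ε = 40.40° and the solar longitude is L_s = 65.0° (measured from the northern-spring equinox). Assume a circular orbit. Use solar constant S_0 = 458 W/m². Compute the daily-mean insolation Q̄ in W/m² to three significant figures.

Q̄ ≈ 183 W/m²

Solar declination: sin δ = sin ε · sin L_s = sin 40.40° × sin 65.0° = 0.58740, so δ = +35.972°.
cos h₀ = −tan(+32.7°) tan(+35.972°) = -0.4660, h₀ = 2.0555 rad.
Bracket: h₀ sin ϕ sin δ + cos ϕ cos δ sin h₀ = 2.0555×0.54024×0.58740 + 0.84151×0.80930×0.88481 = 0.652286 + 0.602586 = 1.254872.
Q̄ = (S_0/π) × [bracket] = (458/π) × 1.254872 = 182.9 W/m².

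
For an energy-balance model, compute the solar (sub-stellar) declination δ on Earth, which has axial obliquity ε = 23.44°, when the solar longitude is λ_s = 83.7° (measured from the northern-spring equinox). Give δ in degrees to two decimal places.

sin δ = sin ε · sin λ_s = sin 23.44° × sin 83.7° = 0.395386.
δ = arcsin(0.395386) = +23.29°.

δ = +23.29°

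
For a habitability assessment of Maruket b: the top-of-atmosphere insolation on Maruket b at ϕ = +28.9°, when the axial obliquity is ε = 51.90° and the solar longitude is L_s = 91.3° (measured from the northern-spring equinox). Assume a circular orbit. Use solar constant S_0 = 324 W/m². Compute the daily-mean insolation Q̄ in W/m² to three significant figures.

Solar declination: sin δ = sin ε · sin L_s = sin 51.90° × sin 91.3° = 0.78673, so δ = +51.881°.
cos h₀ = −tan(+28.9°) tan(+51.881°) = -0.7036, h₀ = 2.3512 rad.
Bracket: h₀ sin ϕ sin δ + cos ϕ cos δ sin h₀ = 2.3512×0.48328×0.78673 + 0.87546×0.61729×0.71064 = 0.893952 + 0.384039 = 1.277991.
Q̄ = (S_0/π) × [bracket] = (324/π) × 1.277991 = 131.8 W/m².

Q̄ ≈ 132 W/m²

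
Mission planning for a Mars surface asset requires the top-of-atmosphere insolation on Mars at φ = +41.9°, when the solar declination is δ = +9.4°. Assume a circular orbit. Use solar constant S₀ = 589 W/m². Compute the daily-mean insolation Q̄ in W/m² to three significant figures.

Q̄ ≈ 171 W/m²

cos H₀ = −tan(+41.9°) tan(+9.400°) = -0.1485, H₀ = 1.7199 rad.
Bracket: H₀ sin φ sin δ + cos φ cos δ sin H₀ = 1.7199×0.66783×0.16333 + 0.74431×0.98657×0.98891 = 0.187601 + 0.726170 = 0.913771.
Q̄ = (S₀/π) × [bracket] = (589/π) × 0.913771 = 171.3 W/m².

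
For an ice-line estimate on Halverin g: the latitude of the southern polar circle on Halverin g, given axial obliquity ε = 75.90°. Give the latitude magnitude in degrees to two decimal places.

The polar circle is the lowest latitude that experiences at least one full rotation of continuous darkness at the northern-summer solstice; it lies at |φ| = 90° − ε = 90° − 75.90° = 14.10°.

14.10°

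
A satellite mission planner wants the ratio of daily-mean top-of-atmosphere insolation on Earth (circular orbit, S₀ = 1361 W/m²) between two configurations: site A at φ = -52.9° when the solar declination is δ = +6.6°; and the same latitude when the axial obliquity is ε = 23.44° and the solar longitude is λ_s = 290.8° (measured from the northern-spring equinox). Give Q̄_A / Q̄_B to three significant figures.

Q̄_A / Q̄_B ≈ 0.418

— Configuration A (φ=-52.9°):
cos H₀ = −tan(-52.9°) tan(+6.600°) = 0.1530, H₀ = 1.4172 rad.
Bracket: H₀ sin φ sin δ + cos φ cos δ sin H₀ = 1.4172×-0.79758×0.11494 + 0.60321×0.99337×0.98823 = -0.129920 + 0.592158 = 0.462238.
Q̄ = (S₀/π) × [bracket] = (1361/π) × 0.462238 = 200.25 W/m².
— Configuration B (φ=-52.9°):
Solar declination: sin δ = sin ε · sin λ_s = sin 23.44° × sin 290.8° = -0.37186, so δ = -21.831°.
cos H₀ = −tan(-52.9°) tan(-21.831°) = -0.5297, H₀ = 2.1290 rad.
Bracket: H₀ sin φ sin δ + cos φ cos δ sin H₀ = 2.1290×-0.79758×-0.37186 + 0.60321×0.92829×0.84820 = 0.631436 + 0.474953 = 1.106389.
Q̄ = (S₀/π) × [bracket] = (1361/π) × 1.106389 = 479.31 W/m².
Ratio Q̄_A / Q̄_B = 200.25 / 479.31 = 0.4178.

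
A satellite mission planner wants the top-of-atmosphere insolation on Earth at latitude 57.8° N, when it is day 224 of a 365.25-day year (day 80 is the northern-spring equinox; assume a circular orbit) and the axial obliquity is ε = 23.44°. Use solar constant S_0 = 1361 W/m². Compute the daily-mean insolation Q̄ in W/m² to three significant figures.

Solar longitude: L_s = 360° × (224 − 80)/365.25 = 141.930°.
sin δ = sin 23.44° × sin 141.930° = 0.24528, so δ = +14.199°.
cos h₀ = −tan(+57.8°) tan(+14.199°) = -0.4018, h₀ = 1.9843 rad.
Bracket: h₀ sin ϕ sin δ + cos ϕ cos δ sin h₀ = 1.9843×0.84619×0.24528 + 0.53288×0.96945×0.91574 = 0.411848 + 0.473072 = 0.884920.
Q̄ = (S_0/π) × [bracket] = (1361/π) × 0.884920 = 383.4 W/m².

Q̄ ≈ 383 W/m²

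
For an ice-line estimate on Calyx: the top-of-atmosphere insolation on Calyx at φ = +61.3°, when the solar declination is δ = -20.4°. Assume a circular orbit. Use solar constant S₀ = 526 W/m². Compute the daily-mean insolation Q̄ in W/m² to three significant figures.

cos H₀ = −tan(+61.3°) tan(-20.400°) = 0.6793, H₀ = 0.8240 rad.
Bracket: H₀ sin φ sin δ + cos φ cos δ sin H₀ = 0.8240×0.87715×-0.34857 + 0.48022×0.93728×0.73388 = -0.251936 + 0.330320 = 0.078384.
Q̄ = (S₀/π) × [bracket] = (526/π) × 0.078384 = 13.12 W/m².

Q̄ ≈ 13.1 W/m²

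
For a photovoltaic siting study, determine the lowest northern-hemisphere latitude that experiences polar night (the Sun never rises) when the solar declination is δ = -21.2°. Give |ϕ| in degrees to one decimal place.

Polar night requires cos h₀ = −tan ϕ tan δ ≥ 1, i.e. tan ϕ tan δ ≤ −1.
The boundary is |tan ϕ| · |tan δ| = 1, so |ϕ| = 90° − |δ| = 90° − 21.2° = 68.8° in the northern hemisphere.

|ϕ| = 68.8°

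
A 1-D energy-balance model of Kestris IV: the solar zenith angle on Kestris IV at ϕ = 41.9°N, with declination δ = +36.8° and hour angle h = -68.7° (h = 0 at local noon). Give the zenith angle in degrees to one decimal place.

cos θ_z = sin ϕ sin δ + cos ϕ cos δ cos h = 0.400047 + 0.216495 = 0.616542.
θ_z = arccos(0.616542) = 51.9°.

θ_z = 51.9°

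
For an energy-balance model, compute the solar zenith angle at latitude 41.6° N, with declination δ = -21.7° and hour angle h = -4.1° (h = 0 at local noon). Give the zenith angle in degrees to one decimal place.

cos θ_z = sin φ sin δ + cos φ cos δ cos h = -0.245485 + 0.693025 = 0.447540.
θ_z = arccos(0.447540) = 63.4°.

θ_z = 63.4°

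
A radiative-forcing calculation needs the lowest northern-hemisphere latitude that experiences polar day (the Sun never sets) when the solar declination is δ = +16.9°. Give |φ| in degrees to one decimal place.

Polar day requires cos H₀ = −tan φ tan δ ≤ −1, i.e. tan φ tan δ ≥ 1.
The boundary is |tan φ| · |tan δ| = 1, so |φ| = 90° − |δ| = 90° − 16.9° = 73.1° in the northern hemisphere.

|φ| = 73.1°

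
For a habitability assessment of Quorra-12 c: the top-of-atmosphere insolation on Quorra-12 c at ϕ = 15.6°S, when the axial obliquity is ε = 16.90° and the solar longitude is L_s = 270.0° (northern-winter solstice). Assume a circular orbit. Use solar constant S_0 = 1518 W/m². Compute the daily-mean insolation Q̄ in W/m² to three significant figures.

Q̄ ≈ 506 W/m²

Solar declination: sin δ = sin ε · sin L_s = sin 16.90° × sin 270.0° = -0.29070, so δ = -16.900°.
cos h₀ = −tan(-15.6°) tan(-16.900°) = -0.0848, h₀ = 1.6557 rad.
Bracket: h₀ sin ϕ sin δ + cos ϕ cos δ sin h₀ = 1.6557×-0.26892×-0.29070 + 0.96316×0.95681×0.99640 = 0.129434 + 0.918243 = 1.047677.
Q̄ = (S_0/π) × [bracket] = (1518/π) × 1.047677 = 506.2 W/m².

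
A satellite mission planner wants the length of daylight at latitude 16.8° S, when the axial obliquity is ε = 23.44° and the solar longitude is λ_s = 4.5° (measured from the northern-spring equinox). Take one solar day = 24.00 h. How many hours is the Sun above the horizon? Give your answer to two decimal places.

11.93 h

Solar declination: sin δ = sin ε · sin λ_s = sin 23.44° × sin 4.5° = 0.03121, so δ = +1.788°.
cos H₀ = −tan φ · tan δ = −tan(-16.8°) × tan(+1.788°) = 0.0094, so H₀ = 1.5614 rad = 89.46°.
Daylight = 2H₀/(2π) × 24.00 h = (1.5614/π) × 24.00 = 11.93 h.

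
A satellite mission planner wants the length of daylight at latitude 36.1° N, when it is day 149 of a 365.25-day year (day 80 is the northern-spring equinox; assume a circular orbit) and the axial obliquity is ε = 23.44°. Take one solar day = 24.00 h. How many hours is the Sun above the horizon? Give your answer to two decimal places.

Solar longitude: λ_s = 360° × (149 − 80)/365.25 = 68.008°.
sin δ = sin 23.44° × sin 68.008° = 0.36884, so δ = +21.644°.
cos H₀ = −tan φ · tan δ = −tan(+36.1°) × tan(+21.644°) = -0.2894, so H₀ = 1.8644 rad = 106.82°.
Daylight = 2H₀/(2π) × 24.00 h = (1.8644/π) × 24.00 = 14.24 h.

14.24 h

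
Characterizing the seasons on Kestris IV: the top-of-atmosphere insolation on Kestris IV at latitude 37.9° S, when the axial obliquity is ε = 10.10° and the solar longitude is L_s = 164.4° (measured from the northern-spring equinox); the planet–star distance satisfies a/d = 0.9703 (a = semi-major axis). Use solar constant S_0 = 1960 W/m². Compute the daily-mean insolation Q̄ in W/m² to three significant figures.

Q̄ ≈ 437 W/m²

Solar declination: sin δ = sin ε · sin L_s = sin 10.10° × sin 164.4° = 0.04716, so δ = +2.703°.
cos h₀ = −tan(-37.9°) tan(+2.703°) = 0.0368, h₀ = 1.5340 rad.
Bracket: h₀ sin ϕ sin δ + cos ϕ cos δ sin h₀ = 1.5340×-0.61429×0.04716 + 0.78908×0.99889×0.99932 = -0.044440 + 0.787668 = 0.743228.
Inverse-square distance factor (a/d)² = 0.9703² = 0.941482.
Q̄ = (S_0/π) × 0.941482 × [bracket] = (1960/π) × 0.941482 × 0.743228 = 436.6 W/m².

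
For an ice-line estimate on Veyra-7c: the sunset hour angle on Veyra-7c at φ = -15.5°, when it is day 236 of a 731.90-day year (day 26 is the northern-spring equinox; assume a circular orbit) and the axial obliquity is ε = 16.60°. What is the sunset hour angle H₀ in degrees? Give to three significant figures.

Solar longitude: λ_s = 360° × (236 − 26)/731.90 = 103.293°.
sin δ = sin 16.60° × sin 103.293° = 0.27803, so δ = +16.143°.
cos H₀ = −tan φ · tan δ = −tan(-15.5°) × tan(+16.143°) = 0.0803, so H₀ = 1.4904 rad = 85.40°.

H₀ = 85.4°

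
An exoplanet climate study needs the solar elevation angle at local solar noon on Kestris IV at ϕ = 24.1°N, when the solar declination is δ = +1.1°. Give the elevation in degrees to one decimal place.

67.0°

At local noon the hour angle is zero, so the zenith angle equals |ϕ − δ| = |+24.1° − (+1.100°)| = 23.000°.
Elevation = 90° − 23.000° = 67.0°.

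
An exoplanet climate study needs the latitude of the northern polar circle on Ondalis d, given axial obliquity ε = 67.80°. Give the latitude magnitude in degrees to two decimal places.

The polar circle is the lowest latitude that experiences at least one full rotation of continuous daylight at the northern-summer solstice; it lies at |φ| = 90° − ε = 90° − 67.80° = 22.20°.

22.20°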